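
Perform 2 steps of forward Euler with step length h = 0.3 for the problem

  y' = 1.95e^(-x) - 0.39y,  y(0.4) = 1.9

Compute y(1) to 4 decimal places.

2.1182

Euler: y_{n+1} = y_n + h·f(x_n, y_n).
x=0.400000, y=1.900000: f=0.566124 → y ← 1.900000 + 0.3·0.566124 = 2.069837
x=0.700000, y=2.069837: f=0.161105 → y ← 2.069837 + 0.3·0.161105 = 2.118169
y(1) ≈ 2.1182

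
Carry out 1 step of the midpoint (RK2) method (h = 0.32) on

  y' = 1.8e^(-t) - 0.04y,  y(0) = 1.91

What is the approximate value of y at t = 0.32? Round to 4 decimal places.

Midpoint: k1 = f(t_n, y_n); k2 = f(t_n + h/2, y_n + (h/2)·k1); y_{n+1} = y_n + h·k2.
t=0.000000, y=1.910000:
  k1 = f(0.000000, 1.910000) = 1.723600
  k2 = f(0.160000, 2.185776) = 1.446428
  y ← 1.910000 + 0.32·1.446428 = 2.372857
y(0.32) ≈ 2.3729

2.3729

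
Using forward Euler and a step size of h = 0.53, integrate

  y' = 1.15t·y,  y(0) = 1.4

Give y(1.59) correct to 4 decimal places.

Euler: y_{n+1} = y_n + h·f(t_n, y_n).
t=0.000000, y=1.400000: f=0.000000 → y ← 1.400000 + 0.53·0.000000 = 1.400000
t=0.530000, y=1.400000: f=0.853300 → y ← 1.400000 + 0.53·0.853300 = 1.852249
t=1.060000, y=1.852249: f=2.257892 → y ← 1.852249 + 0.53·2.257892 = 3.048932
y(1.59) ≈ 3.0489

3.0489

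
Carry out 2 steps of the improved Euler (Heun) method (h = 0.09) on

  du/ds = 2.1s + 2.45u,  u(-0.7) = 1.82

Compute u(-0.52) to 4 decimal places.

Heun: k1 = f(s_n, u_n); k2 = f(s_n + h, u_n + h·k1); u_{n+1} = u_n + (h/2)·(k1 + k2).
s=-0.700000, u=1.820000:
  k1 = f(-0.700000, 1.820000) = 2.989000
  k2 = f(-0.610000, 2.089010) = 3.837075
  u ← 1.820000 + (0.09/2)·(2.989000 + 3.837075) = 2.127173
s=-0.610000, u=2.127173:
  k1 = f(-0.610000, 2.127173) = 3.930575
  k2 = f(-0.520000, 2.480925) = 4.986266
  u ← 2.127173 + (0.09/2)·(3.930575 + 4.986266) = 2.528431
u(-0.52) ≈ 2.5284

2.5284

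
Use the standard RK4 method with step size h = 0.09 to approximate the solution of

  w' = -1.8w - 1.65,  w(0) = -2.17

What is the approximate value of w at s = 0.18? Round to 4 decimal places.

RK4: k1 = f(s_n, w_n); k2 = f(s_n + h/2, w_n + (h/2)·k1); k3 = f(s_n + h/2, w_n + (h/2)·k2); k4 = f(s_n + h, w_n + h·k3); w_{n+1} = w_n + (h/6)·(k1 + 2k2 + 2k3 + k4).
s=0.000000, w=-2.170000:
  k1 = f(0.000000, -2.170000) = 2.256000
  k2 = f(0.045000, -2.068480) = 2.073264
  k3 = f(0.045000, -2.076703) = 2.088066
  k4 = f(0.090000, -1.982074) = 1.917733
  w ← -2.170000 + (0.09/6)·(k1 + 2k2 + 2k3 + k4) = -1.982554
s=0.090000, w=-1.982554:
  k1 = f(0.090000, -1.982554) = 1.918597
  k2 = f(0.135000, -1.896217) = 1.763191
  k3 = f(0.135000, -1.903211) = 1.775779
  k4 = f(0.180000, -1.822734) = 1.630921
  w ← -1.982554 + (0.09/6)·(k1 + 2k2 + 2k3 + k4) = -1.823142
w(0.18) ≈ -1.8231

-1.8231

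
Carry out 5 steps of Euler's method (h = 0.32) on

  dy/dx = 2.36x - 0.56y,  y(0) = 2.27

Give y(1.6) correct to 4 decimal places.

Euler: y_{n+1} = y_n + h·f(x_n, y_n).
x=0.000000, y=2.270000: f=-1.271200 → y ← 2.270000 + 0.32·(-1.271200) = 1.863216
x=0.320000, y=1.863216: f=-0.288201 → y ← 1.863216 + 0.32·(-0.288201) = 1.770992
x=0.640000, y=1.770992: f=0.518645 → y ← 1.770992 + 0.32·0.518645 = 1.936958
x=0.960000, y=1.936958: f=1.180904 → y ← 1.936958 + 0.32·1.180904 = 2.314847
x=1.280000, y=2.314847: f=1.724486 → y ← 2.314847 + 0.32·1.724486 = 2.866683
y(1.6) ≈ 2.8667

2.8667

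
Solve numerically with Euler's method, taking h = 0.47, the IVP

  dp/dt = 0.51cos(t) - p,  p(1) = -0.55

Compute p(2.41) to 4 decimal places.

-0.1192

Euler: p_{n+1} = p_n + h·f(t_n, p_n).
t=1.000000, p=-0.550000: f=0.825554 → p ← -0.550000 + 0.47·0.825554 = -0.161990
t=1.470000, p=-0.161990: f=0.213309 → p ← -0.161990 + 0.47·0.213309 = -0.061734
t=1.940000, p=-0.061734: f=-0.122311 → p ← -0.061734 + 0.47·(-0.122311) = -0.119220
p(2.41) ≈ -0.1192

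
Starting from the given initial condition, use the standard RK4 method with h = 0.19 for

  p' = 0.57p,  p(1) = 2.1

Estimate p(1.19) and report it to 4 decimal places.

2.3402

RK4: k1 = f(t_n, p_n); k2 = f(t_n + h/2, p_n + (h/2)·k1); k3 = f(t_n + h/2, p_n + (h/2)·k2); k4 = f(t_n + h, p_n + h·k3); p_{n+1} = p_n + (h/6)·(k1 + 2k2 + 2k3 + k4).
t=1.000000, p=2.100000:
  k1 = f(1.000000, 2.100000) = 1.197000
  k2 = f(1.095000, 2.213715) = 1.261818
  k3 = f(1.095000, 2.219873) = 1.265327
  k4 = f(1.190000, 2.340412) = 1.334035
  p ← 2.100000 + (0.19/6)·(k1 + 2k2 + 2k3 + k4) = 2.340202
p(1.19) ≈ 2.3402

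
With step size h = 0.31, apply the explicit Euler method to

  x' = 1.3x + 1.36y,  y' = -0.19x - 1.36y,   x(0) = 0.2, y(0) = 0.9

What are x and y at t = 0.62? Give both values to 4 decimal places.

Euler on (x,y): x_{n+1} = x_n + h·x', y_{n+1} = y_n + h·y'.
0.000000: (0.200000, 0.900000); f=(1.484000, -1.262000) → (0.660040, 0.508780)
0.310000: (0.660040, 0.508780); f=(1.549993, -0.817348) → (1.140538, 0.255402)
(x(0.62), y(0.62)) ≈ (1.1405, 0.2554)

1.1405, 0.2554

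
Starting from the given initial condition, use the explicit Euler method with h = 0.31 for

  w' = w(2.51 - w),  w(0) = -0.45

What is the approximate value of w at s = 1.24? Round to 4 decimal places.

-12.5213

Euler: w_{n+1} = w_n + h·f(s_n, w_n).
s=0.000000, w=-0.450000: f=-1.332000 → w ← -0.450000 + 0.31·(-1.332000) = -0.862920
s=0.310000, w=-0.862920: f=-2.910560 → w ← -0.862920 + 0.31·(-2.910560) = -1.765194
s=0.620000, w=-1.765194: f=-7.546545 → w ← -1.765194 + 0.31·(-7.546545) = -4.104622
s=0.930000, w=-4.104622: f=-27.150528 → w ← -4.104622 + 0.31·(-27.150528) = -12.521286
w(1.24) ≈ -12.5213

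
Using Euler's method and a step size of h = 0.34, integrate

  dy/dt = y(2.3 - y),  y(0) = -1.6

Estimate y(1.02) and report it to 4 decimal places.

Euler: y_{n+1} = y_n + h·f(t_n, y_n).
t=0.000000, y=-1.600000: f=-6.240000 → y ← -1.600000 + 0.34·(-6.240000) = -3.721600
t=0.340000, y=-3.721600: f=-22.409987 → y ← -3.721600 + 0.34·(-22.409987) = -11.340995
t=0.680000, y=-11.340995: f=-154.702467 → y ← -11.340995 + 0.34·(-154.702467) = -63.939834
y(1.02) ≈ -63.9398

-63.9398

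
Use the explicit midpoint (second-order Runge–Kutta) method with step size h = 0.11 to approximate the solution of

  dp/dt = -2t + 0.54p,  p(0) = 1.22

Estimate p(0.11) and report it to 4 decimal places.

1.2825

Midpoint: k1 = f(t_n, p_n); k2 = f(t_n + h/2, p_n + (h/2)·k1); p_{n+1} = p_n + h·k2.
t=0.000000, p=1.220000:
  k1 = f(0.000000, 1.220000) = 0.658800
  k2 = f(0.055000, 1.256234) = 0.568366
  p ← 1.220000 + 0.11·0.568366 = 1.282520
p(0.11) ≈ 1.2825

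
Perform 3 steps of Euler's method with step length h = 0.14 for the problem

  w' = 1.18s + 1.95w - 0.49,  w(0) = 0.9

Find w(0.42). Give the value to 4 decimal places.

Euler: w_{n+1} = w_n + h·f(s_n, w_n).
s=0.000000, w=0.900000: f=1.265000 → w ← 0.900000 + 0.14·1.265000 = 1.077100
s=0.140000, w=1.077100: f=1.775545 → w ← 1.077100 + 0.14·1.775545 = 1.325676
s=0.280000, w=1.325676: f=2.425469 → w ← 1.325676 + 0.14·2.425469 = 1.665242
w(0.42) ≈ 1.6652

1.6652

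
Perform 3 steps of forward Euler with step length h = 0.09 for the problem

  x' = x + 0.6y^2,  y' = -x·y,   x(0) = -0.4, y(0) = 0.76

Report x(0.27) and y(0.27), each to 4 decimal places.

Euler on (x,y): x_{n+1} = x_n + h·x', y_{n+1} = y_n + h·y'.
0.000000: (-0.400000, 0.760000); f=(-0.053440, 0.304000) → (-0.404810, 0.787360)
0.090000: (-0.404810, 0.787360); f=(-0.032848, 0.318731) → (-0.407766, 0.816046)
0.180000: (-0.407766, 0.816046); f=(-0.008208, 0.332756) → (-0.408505, 0.845994)
(x(0.27), y(0.27)) ≈ (-0.4085, 0.8460)

-0.4085, 0.8460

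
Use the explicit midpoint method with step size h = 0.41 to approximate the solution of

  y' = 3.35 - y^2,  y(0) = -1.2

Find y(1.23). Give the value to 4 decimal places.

Midpoint: k1 = f(x_n, y_n); k2 = f(x_n + h/2, y_n + (h/2)·k1); y_{n+1} = y_n + h·k2.
x=0.000000, y=-1.200000:
  k1 = f(0.000000, -1.200000) = 1.910000
  k2 = f(0.205000, -0.808450) = 2.696409
  y ← -1.200000 + 0.41·2.696409 = -0.094472
x=0.410000, y=-0.094472:
  k1 = f(0.410000, -0.094472) = 3.341075
  k2 = f(0.615000, 0.590448) = 3.001371
  y ← -0.094472 + 0.41·3.001371 = 1.136090
x=0.820000, y=1.136090:
  k1 = f(0.820000, 1.136090) = 2.059300
  k2 = f(1.025000, 1.558246) = 0.921869
  y ← 1.136090 + 0.41·0.921869 = 1.514056
y(1.23) ≈ 1.5141

1.5141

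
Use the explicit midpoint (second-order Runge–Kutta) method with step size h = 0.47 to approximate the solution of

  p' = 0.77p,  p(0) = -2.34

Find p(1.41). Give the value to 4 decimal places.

Midpoint: k1 = f(x_n, p_n); k2 = f(x_n + h/2, p_n + (h/2)·k1); p_{n+1} = p_n + h·k2.
x=0.000000, p=-2.340000:
  k1 = f(0.000000, -2.340000) = -1.801800
  k2 = f(0.235000, -2.763423) = -2.127836
  p ← -2.340000 + 0.47·(-2.127836) = -3.340083
x=0.470000, p=-3.340083:
  k1 = f(0.470000, -3.340083) = -2.571864
  k2 = f(0.705000, -3.944471) = -3.037242
  p ← -3.340083 + 0.47·(-3.037242) = -4.767587
x=0.940000, p=-4.767587:
  k1 = f(0.940000, -4.767587) = -3.671042
  k2 = f(1.175000, -5.630282) = -4.335317
  p ← -4.767587 + 0.47·(-4.335317) = -6.805186
p(1.41) ≈ -6.8052

-6.8052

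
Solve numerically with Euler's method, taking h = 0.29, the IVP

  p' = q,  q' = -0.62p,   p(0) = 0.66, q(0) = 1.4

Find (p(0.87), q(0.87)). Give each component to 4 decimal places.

Euler on (p,q): p_{n+1} = p_n + h·p', q_{n+1} = q_n + h·q'.
0.000000: (0.660000, 1.400000); f=(1.400000, -0.409200) → (1.066000, 1.281332)
0.290000: (1.066000, 1.281332); f=(1.281332, -0.660920) → (1.437586, 1.089665)
0.580000: (1.437586, 1.089665); f=(1.089665, -0.891303) → (1.753589, 0.831187)
(p(0.87), q(0.87)) ≈ (1.7536, 0.8312)

1.7536, 0.8312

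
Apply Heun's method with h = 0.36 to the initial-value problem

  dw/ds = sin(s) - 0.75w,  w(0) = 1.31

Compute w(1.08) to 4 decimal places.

0.9989

Heun: k1 = f(s_n, w_n); k2 = f(s_n + h, w_n + h·k1); w_{n+1} = w_n + (h/2)·(k1 + k2).
s=0.000000, w=1.310000:
  k1 = f(0.000000, 1.310000) = -0.982500
  k2 = f(0.360000, 0.956300) = -0.364951
  w ← 1.310000 + (0.36/2)·(-0.982500 + (-0.364951)) = 1.067459
s=0.360000, w=1.067459:
  k1 = f(0.360000, 1.067459) = -0.448320
  k2 = f(0.720000, 0.906064) = -0.020163
  w ← 1.067459 + (0.36/2)·(-0.448320 + (-0.020163)) = 0.983132
s=0.720000, w=0.983132:
  k1 = f(0.720000, 0.983132) = -0.077964
  k2 = f(1.080000, 0.955065) = 0.165659
  w ← 0.983132 + (0.36/2)·(-0.077964 + 0.165659) = 0.998917
w(1.08) ≈ 0.9989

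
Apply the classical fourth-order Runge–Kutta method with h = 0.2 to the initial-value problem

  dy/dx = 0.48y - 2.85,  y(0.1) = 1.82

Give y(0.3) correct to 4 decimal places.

RK4: k1 = f(x_n, y_n); k2 = f(x_n + h/2, y_n + (h/2)·k1); k3 = f(x_n + h/2, y_n + (h/2)·k2); k4 = f(x_n + h, y_n + h·k3); y_{n+1} = y_n + (h/6)·(k1 + 2k2 + 2k3 + k4).
x=0.100000, y=1.820000:
  k1 = f(0.100000, 1.820000) = -1.976400
  k2 = f(0.200000, 1.622360) = -2.071267
  k3 = f(0.200000, 1.612873) = -2.075821
  k4 = f(0.300000, 1.404836) = -2.175679
  y ← 1.820000 + (0.2/6)·(k1 + 2k2 + 2k3 + k4) = 1.405125
y(0.3) ≈ 1.4051

1.4051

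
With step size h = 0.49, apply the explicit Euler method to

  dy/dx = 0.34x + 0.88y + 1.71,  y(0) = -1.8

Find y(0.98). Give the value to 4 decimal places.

Euler: y_{n+1} = y_n + h·f(x_n, y_n).
x=0.000000, y=-1.800000: f=0.126000 → y ← -1.800000 + 0.49·0.126000 = -1.738260
x=0.490000, y=-1.738260: f=0.346931 → y ← -1.738260 + 0.49·0.346931 = -1.568264
y(0.98) ≈ -1.5683

-1.5683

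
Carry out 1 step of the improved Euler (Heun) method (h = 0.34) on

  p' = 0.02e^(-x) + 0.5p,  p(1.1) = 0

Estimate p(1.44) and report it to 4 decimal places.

Heun: k1 = f(x_n, p_n); k2 = f(x_n + h, p_n + h·k1); p_{n+1} = p_n + (h/2)·(k1 + k2).
x=1.100000, p=0.000000:
  k1 = f(1.100000, 0.000000) = 0.006657
  k2 = f(1.440000, 0.002264) = 0.005870
  p ← 0.000000 + (0.34/2)·(0.006657 + 0.005870) = 0.002130
p(1.44) ≈ 0.0021

0.0021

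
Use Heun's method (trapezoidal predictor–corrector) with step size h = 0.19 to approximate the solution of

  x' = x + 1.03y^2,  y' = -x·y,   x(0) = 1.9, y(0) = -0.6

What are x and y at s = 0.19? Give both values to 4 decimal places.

2.3516, -0.4068

Heun on (x,y): k1 = f(s_n, state_n); k2 = f(s_n + h, state_n + h·k1); state_{n+1} = state_n + (h/2)·(k1 + k2).
0.000000: (1.900000, -0.600000)
  k1 = (2.270800, 1.140000)
  predictor → (2.331452, -0.383400)
  k2 = (2.482857, 0.893879)
  → (2.351597, -0.406782)
(x(0.19), y(0.19)) ≈ (2.3516, -0.4068)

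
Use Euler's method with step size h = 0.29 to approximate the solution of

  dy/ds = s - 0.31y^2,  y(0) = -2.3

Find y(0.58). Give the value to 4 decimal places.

-3.3840

Euler: y_{n+1} = y_n + h·f(s_n, y_n).
s=0.000000, y=-2.300000: f=-1.639900 → y ← -2.300000 + 0.29·(-1.639900) = -2.775571
s=0.290000, y=-2.775571: f=-2.098176 → y ← -2.775571 + 0.29·(-2.098176) = -3.384042
y(0.58) ≈ -3.3840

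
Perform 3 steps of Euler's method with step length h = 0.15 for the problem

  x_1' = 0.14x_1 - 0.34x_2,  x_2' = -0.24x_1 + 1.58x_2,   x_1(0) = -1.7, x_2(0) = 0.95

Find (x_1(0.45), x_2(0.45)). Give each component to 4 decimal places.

Euler on (x_1,x_2): x_1_{n+1} = x_1_n + h·x_1', x_2_{n+1} = x_2_n + h·x_2'.
0.000000: (-1.700000, 0.950000); f=(-0.561000, 1.909000) → (-1.784150, 1.236350)
0.150000: (-1.784150, 1.236350); f=(-0.670140, 2.381629) → (-1.884671, 1.593594)
0.300000: (-1.884671, 1.593594); f=(-0.805676, 2.970200) → (-2.005522, 2.039124)
(x_1(0.45), x_2(0.45)) ≈ (-2.0055, 2.0391)

-2.0055, 2.0391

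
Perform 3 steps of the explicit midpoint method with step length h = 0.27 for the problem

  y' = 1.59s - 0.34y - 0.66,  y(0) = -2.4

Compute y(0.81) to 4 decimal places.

-1.8085

Midpoint: k1 = f(s_n, y_n); k2 = f(s_n + h/2, y_n + (h/2)·k1); y_{n+1} = y_n + h·k2.
s=0.000000, y=-2.400000:
  k1 = f(0.000000, -2.400000) = 0.156000
  k2 = f(0.135000, -2.378940) = 0.363490
  y ← -2.400000 + 0.27·0.363490 = -2.301858
s=0.270000, y=-2.301858:
  k1 = f(0.270000, -2.301858) = 0.551932
  k2 = f(0.405000, -2.227347) = 0.741248
  y ← -2.301858 + 0.27·0.741248 = -2.101721
s=0.540000, y=-2.101721:
  k1 = f(0.540000, -2.101721) = 0.913185
  k2 = f(0.675000, -1.978441) = 1.085920
  y ← -2.101721 + 0.27·1.085920 = -1.808522
y(0.81) ≈ -1.8085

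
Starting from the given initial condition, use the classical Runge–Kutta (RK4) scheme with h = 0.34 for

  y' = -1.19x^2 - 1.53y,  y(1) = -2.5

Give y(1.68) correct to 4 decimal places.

RK4: k1 = f(x_n, y_n); k2 = f(x_n + h/2, y_n + (h/2)·k1); k3 = f(x_n + h/2, y_n + (h/2)·k2); k4 = f(x_n + h, y_n + h·k3); y_{n+1} = y_n + (h/6)·(k1 + 2k2 + 2k3 + k4).
x=1.000000, y=-2.500000:
  k1 = f(1.000000, -2.500000) = 2.635000
  k2 = f(1.170000, -2.052050) = 1.510646
  k3 = f(1.170000, -2.243190) = 1.803090
  k4 = f(1.340000, -1.886949) = 0.750269
  y ← -2.500000 + (0.34/6)·(k1 + 2k2 + 2k3 + k4) = -1.932611
x=1.340000, y=-1.932611:
  k1 = f(1.340000, -1.932611) = 0.820131
  k2 = f(1.510000, -1.793189) = 0.030260
  k3 = f(1.510000, -1.927467) = 0.235706
  k4 = f(1.680000, -1.852471) = -0.524375
  y ← -1.932611 + (0.34/6)·(k1 + 2k2 + 2k3 + k4) = -1.885709
y(1.68) ≈ -1.8857

-1.8857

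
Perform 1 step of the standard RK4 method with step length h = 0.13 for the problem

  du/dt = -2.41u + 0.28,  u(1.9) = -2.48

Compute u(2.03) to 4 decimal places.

-1.7818

RK4: k1 = f(t_n, u_n); k2 = f(t_n + h/2, u_n + (h/2)·k1); k3 = f(t_n + h/2, u_n + (h/2)·k2); k4 = f(t_n + h, u_n + h·k3); u_{n+1} = u_n + (h/6)·(k1 + 2k2 + 2k3 + k4).
t=1.900000, u=-2.480000:
  k1 = f(1.900000, -2.480000) = 6.256800
  k2 = f(1.965000, -2.073308) = 5.276672
  k3 = f(1.965000, -2.137016) = 5.430209
  k4 = f(2.030000, -1.774073) = 4.555515
  u ← -2.480000 + (0.13/6)·(k1 + 2k2 + 2k3 + k4) = -1.781768
u(2.03) ≈ -1.7818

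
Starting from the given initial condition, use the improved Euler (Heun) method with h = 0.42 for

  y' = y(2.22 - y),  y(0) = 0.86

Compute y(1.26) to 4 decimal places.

1.9742

Heun: k1 = f(t_n, y_n); k2 = f(t_n + h, y_n + h·k1); y_{n+1} = y_n + (h/2)·(k1 + k2).
t=0.000000, y=0.860000:
  k1 = f(0.000000, 0.860000) = 1.169600
  k2 = f(0.420000, 1.351232) = 1.173907
  y ← 0.860000 + (0.42/2)·(1.169600 + 1.173907) = 1.352136
t=0.420000, y=1.352136:
  k1 = f(0.420000, 1.352136) = 1.173470
  k2 = f(0.840000, 1.844994) = 0.691884
  y ← 1.352136 + (0.42/2)·(1.173470 + 0.691884) = 1.743861
t=0.840000, y=1.743861:
  k1 = f(0.840000, 1.743861) = 0.830320
  k2 = f(1.260000, 2.092595) = 0.266606
  y ← 1.743861 + (0.42/2)·(0.830320 + 0.266606) = 1.974215
y(1.26) ≈ 1.9742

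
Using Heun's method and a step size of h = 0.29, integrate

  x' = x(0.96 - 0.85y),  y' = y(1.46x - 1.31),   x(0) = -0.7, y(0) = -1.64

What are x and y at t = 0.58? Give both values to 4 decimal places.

-1.7349, -0.4198

Heun on (x,y): k1 = f(t_n, state_n); k2 = f(t_n + h, state_n + h·k1); state_{n+1} = state_n + (h/2)·(k1 + k2).
0.000000: (-0.700000, -1.640000)
  k1 = (-1.647800, 3.824480)
  predictor → (-1.177862, -0.530901)
  k2 = (-1.662276, 1.608459)
  → (-1.179961, -0.852224)
0.290000: (-1.179961, -0.852224)
  k1 = (-1.987515, 2.584576)
  predictor → (-1.756340, -0.102697)
  k2 = (-1.839402, 0.397874)
  → (-1.734864, -0.419769)
(x(0.58), y(0.58)) ≈ (-1.7349, -0.4198)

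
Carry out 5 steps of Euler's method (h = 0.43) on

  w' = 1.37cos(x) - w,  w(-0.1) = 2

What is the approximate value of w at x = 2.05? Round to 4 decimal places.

Euler: w_{n+1} = w_n + h·f(x_n, w_n).
x=-0.100000, w=2.000000: f=-0.636844 → w ← 2.000000 + 0.43·(-0.636844) = 1.726157
x=0.330000, w=1.726157: f=-0.430079 → w ← 1.726157 + 0.43·(-0.430079) = 1.541223
x=0.760000, w=1.541223: f=-0.548198 → w ← 1.541223 + 0.43·(-0.548198) = 1.305498
x=1.190000, w=1.305498: f=-0.796324 → w ← 1.305498 + 0.43·(-0.796324) = 0.963079
x=1.620000, w=0.963079: f=-1.030461 → w ← 0.963079 + 0.43·(-1.030461) = 0.519981
w(2.05) ≈ 0.5200

0.5200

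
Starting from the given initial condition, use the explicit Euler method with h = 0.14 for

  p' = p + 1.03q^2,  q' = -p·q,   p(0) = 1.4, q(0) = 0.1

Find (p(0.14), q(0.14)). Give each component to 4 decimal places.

1.5974, 0.0804

Euler on (p,q): p_{n+1} = p_n + h·p', q_{n+1} = q_n + h·q'.
0.000000: (1.400000, 0.100000); f=(1.410300, -0.140000) → (1.597442, 0.080400)
(p(0.14), q(0.14)) ≈ (1.5974, 0.0804)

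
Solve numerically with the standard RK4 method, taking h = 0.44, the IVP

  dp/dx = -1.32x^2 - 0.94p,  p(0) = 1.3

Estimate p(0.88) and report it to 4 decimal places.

RK4: k1 = f(x_n, p_n); k2 = f(x_n + h/2, p_n + (h/2)·k1); k3 = f(x_n + h/2, p_n + (h/2)·k2); k4 = f(x_n + h, p_n + h·k3); p_{n+1} = p_n + (h/6)·(k1 + 2k2 + 2k3 + k4).
x=0.000000, p=1.300000:
  k1 = f(0.000000, 1.300000) = -1.222000
  k2 = f(0.220000, 1.031160) = -1.033178
  k3 = f(0.220000, 1.072701) = -1.072227
  k4 = f(0.440000, 0.828220) = -1.034079
  p ← 1.300000 + (0.44/6)·(k1 + 2k2 + 2k3 + k4) = 0.825761
x=0.440000, p=0.825761:
  k1 = f(0.440000, 0.825761) = -1.031768
  k2 = f(0.660000, 0.598773) = -1.137838
  k3 = f(0.660000, 0.575437) = -1.115903
  k4 = f(0.880000, 0.334764) = -1.336886
  p ← 0.825761 + (0.44/6)·(k1 + 2k2 + 2k3 + k4) = 0.321511
p(0.88) ≈ 0.3215

0.3215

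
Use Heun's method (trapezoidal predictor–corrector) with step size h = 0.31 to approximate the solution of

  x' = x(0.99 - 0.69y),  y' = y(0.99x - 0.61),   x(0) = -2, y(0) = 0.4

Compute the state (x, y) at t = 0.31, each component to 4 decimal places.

-2.5756, 0.2024

Heun on (x,y): k1 = f(t_n, state_n); k2 = f(t_n + h, state_n + h·k1); state_{n+1} = state_n + (h/2)·(k1 + k2).
0.000000: (-2.000000, 0.400000)
  k1 = (-1.428000, -1.036000)
  predictor → (-2.442680, 0.078840)
  k2 = (-2.285372, -0.238747)
  → (-2.575573, 0.202414)
(x(0.31), y(0.31)) ≈ (-2.5756, 0.2024)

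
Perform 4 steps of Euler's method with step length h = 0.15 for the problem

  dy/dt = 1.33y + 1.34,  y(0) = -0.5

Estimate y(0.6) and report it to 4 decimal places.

Euler: y_{n+1} = y_n + h·f(t_n, y_n).
t=0.000000, y=-0.500000: f=0.675000 → y ← -0.500000 + 0.15·0.675000 = -0.398750
t=0.150000, y=-0.398750: f=0.809663 → y ← -0.398750 + 0.15·0.809663 = -0.277301
t=0.300000, y=-0.277301: f=0.971190 → y ← -0.277301 + 0.15·0.971190 = -0.131622
t=0.450000, y=-0.131622: f=1.164943 → y ← -0.131622 + 0.15·1.164943 = 0.043119
y(0.6) ≈ 0.0431

0.0431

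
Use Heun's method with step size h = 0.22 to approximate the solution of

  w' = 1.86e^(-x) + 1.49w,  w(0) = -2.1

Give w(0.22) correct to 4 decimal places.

Heun: k1 = f(x_n, w_n); k2 = f(x_n + h, w_n + h·k1); w_{n+1} = w_n + (h/2)·(k1 + k2).
x=0.000000, w=-2.100000:
  k1 = f(0.000000, -2.100000) = -1.269000
  k2 = f(0.220000, -2.379180) = -2.052293
  w ← -2.100000 + (0.22/2)·(-1.269000 + (-2.052293)) = -2.465342
w(0.22) ≈ -2.4653

-2.4653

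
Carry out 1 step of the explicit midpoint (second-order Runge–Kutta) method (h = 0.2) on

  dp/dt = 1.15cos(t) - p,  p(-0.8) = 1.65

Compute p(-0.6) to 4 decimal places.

1.5129

Midpoint: k1 = f(t_n, p_n); k2 = f(t_n + h/2, p_n + (h/2)·k1); p_{n+1} = p_n + h·k2.
t=-0.800000, p=1.650000:
  k1 = f(-0.800000, 1.650000) = -0.848787
  k2 = f(-0.700000, 1.565121) = -0.685553
  p ← 1.650000 + 0.2·(-0.685553) = 1.512889
p(-0.6) ≈ 1.5129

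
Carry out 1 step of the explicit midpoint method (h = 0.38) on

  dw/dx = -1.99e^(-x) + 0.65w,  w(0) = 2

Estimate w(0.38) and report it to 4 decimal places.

1.8363

Midpoint: k1 = f(x_n, w_n); k2 = f(x_n + h/2, w_n + (h/2)·k1); w_{n+1} = w_n + h·k2.
x=0.000000, w=2.000000:
  k1 = f(0.000000, 2.000000) = -0.690000
  k2 = f(0.190000, 1.868900) = -0.430864
  w ← 2.000000 + 0.38·(-0.430864) = 1.836272
w(0.38) ≈ 1.8363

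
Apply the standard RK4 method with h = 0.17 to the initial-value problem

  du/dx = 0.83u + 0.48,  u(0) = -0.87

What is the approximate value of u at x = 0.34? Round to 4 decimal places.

RK4: k1 = f(x_n, u_n); k2 = f(x_n + h/2, u_n + (h/2)·k1); k3 = f(x_n + h/2, u_n + (h/2)·k2); k4 = f(x_n + h, u_n + h·k3); u_{n+1} = u_n + (h/6)·(k1 + 2k2 + 2k3 + k4).
x=0.000000, u=-0.870000:
  k1 = f(0.000000, -0.870000) = -0.242100
  k2 = f(0.085000, -0.890578) = -0.259180
  k3 = f(0.085000, -0.892030) = -0.260385
  k4 = f(0.170000, -0.914265) = -0.278840
  u ← -0.870000 + (0.17/6)·(k1 + 2k2 + 2k3 + k4) = -0.914202
x=0.170000, u=-0.914202:
  k1 = f(0.170000, -0.914202) = -0.278788
  k2 = f(0.255000, -0.937899) = -0.298456
  k3 = f(0.255000, -0.939571) = -0.299844
  k4 = f(0.340000, -0.965175) = -0.321096
  u ← -0.914202 + (0.17/6)·(k1 + 2k2 + 2k3 + k4) = -0.965102
u(0.34) ≈ -0.9651

-0.9651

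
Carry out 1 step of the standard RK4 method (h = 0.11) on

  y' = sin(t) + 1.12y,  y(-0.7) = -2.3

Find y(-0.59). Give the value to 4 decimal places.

-2.6720

RK4: k1 = f(t_n, y_n); k2 = f(t_n + h/2, y_n + (h/2)·k1); k3 = f(t_n + h/2, y_n + (h/2)·k2); k4 = f(t_n + h, y_n + h·k3); y_{n+1} = y_n + (h/6)·(k1 + 2k2 + 2k3 + k4).
t=-0.700000, y=-2.300000:
  k1 = f(-0.700000, -2.300000) = -3.220218
  k2 = f(-0.645000, -2.477112) = -3.375564
  k3 = f(-0.645000, -2.485656) = -3.385133
  k4 = f(-0.590000, -2.672365) = -3.549409
  y ← -2.300000 + (0.11/6)·(k1 + 2k2 + 2k3 + k4) = -2.672002
y(-0.59) ≈ -2.6720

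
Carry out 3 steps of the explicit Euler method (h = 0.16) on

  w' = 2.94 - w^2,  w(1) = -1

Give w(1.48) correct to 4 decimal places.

0.1612

Euler: w_{n+1} = w_n + h·f(s_n, w_n).
s=1.000000, w=-1.000000: f=1.940000 → w ← -1.000000 + 0.16·1.940000 = -0.689600
s=1.160000, w=-0.689600: f=2.464452 → w ← -0.689600 + 0.16·2.464452 = -0.295288
s=1.320000, w=-0.295288: f=2.852805 → w ← -0.295288 + 0.16·2.852805 = 0.161161
w(1.48) ≈ 0.1612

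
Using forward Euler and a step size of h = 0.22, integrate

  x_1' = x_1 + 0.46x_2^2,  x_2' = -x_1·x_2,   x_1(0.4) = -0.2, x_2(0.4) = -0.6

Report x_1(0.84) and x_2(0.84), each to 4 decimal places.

-0.2135, -0.6550

Euler on (x_1,x_2): x_1_{n+1} = x_1_n + h·x_1', x_2_{n+1} = x_2_n + h·x_2'.
0.400000: (-0.200000, -0.600000); f=(-0.034400, -0.120000) → (-0.207568, -0.626400)
0.620000: (-0.207568, -0.626400); f=(-0.027075, -0.130021) → (-0.213524, -0.655005)
(x_1(0.84), x_2(0.84)) ≈ (-0.2135, -0.6550)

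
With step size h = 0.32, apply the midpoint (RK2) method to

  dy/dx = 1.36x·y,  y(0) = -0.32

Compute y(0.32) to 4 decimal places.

Midpoint: k1 = f(x_n, y_n); k2 = f(x_n + h/2, y_n + (h/2)·k1); y_{n+1} = y_n + h·k2.
x=0.000000, y=-0.320000:
  k1 = f(0.000000, -0.320000) = 0.000000
  k2 = f(0.160000, -0.320000) = -0.069632
  y ← -0.320000 + 0.32·(-0.069632) = -0.342282
y(0.32) ≈ -0.3423

-0.3423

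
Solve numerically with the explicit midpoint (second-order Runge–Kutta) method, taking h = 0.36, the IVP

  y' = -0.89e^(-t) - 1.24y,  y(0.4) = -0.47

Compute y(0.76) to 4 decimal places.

Midpoint: k1 = f(t_n, y_n); k2 = f(t_n + h/2, y_n + (h/2)·k1); y_{n+1} = y_n + h·k2.
t=0.400000, y=-0.470000:
  k1 = f(0.400000, -0.470000) = -0.013785
  k2 = f(0.580000, -0.472481) = 0.087567
  y ← -0.470000 + 0.36·0.087567 = -0.438476
y(0.76) ≈ -0.4385

-0.4385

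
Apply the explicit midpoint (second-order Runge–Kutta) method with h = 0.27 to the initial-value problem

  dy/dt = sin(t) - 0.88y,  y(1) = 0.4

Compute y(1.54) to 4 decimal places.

Midpoint: k1 = f(t_n, y_n); k2 = f(t_n + h/2, y_n + (h/2)·k1); y_{n+1} = y_n + h·k2.
t=1.000000, y=0.400000:
  k1 = f(1.000000, 0.400000) = 0.489471
  k2 = f(1.135000, 0.466079) = 0.496385
  y ← 0.400000 + 0.27·0.496385 = 0.534024
t=1.270000, y=0.534024:
  k1 = f(1.270000, 0.534024) = 0.485160
  k2 = f(1.405000, 0.599521) = 0.458709
  y ← 0.534024 + 0.27·0.458709 = 0.657875
y(1.54) ≈ 0.6579

0.6579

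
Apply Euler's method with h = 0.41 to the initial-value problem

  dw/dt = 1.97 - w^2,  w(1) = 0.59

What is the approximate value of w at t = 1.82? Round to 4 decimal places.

Euler: w_{n+1} = w_n + h·f(t_n, w_n).
t=1.000000, w=0.590000: f=1.621900 → w ← 0.590000 + 0.41·1.621900 = 1.254979
t=1.410000, w=1.254979: f=0.395028 → w ← 1.254979 + 0.41·0.395028 = 1.416940
w(1.82) ≈ 1.4169

1.4169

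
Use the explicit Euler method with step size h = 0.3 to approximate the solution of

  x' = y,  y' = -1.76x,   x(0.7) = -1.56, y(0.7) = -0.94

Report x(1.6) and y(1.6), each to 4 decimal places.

Euler on (x,y): x_{n+1} = x_n + h·x', y_{n+1} = y_n + h·y'.
0.700000: (-1.560000, -0.940000); f=(-0.940000, 2.745600) → (-1.842000, -0.116320)
1.000000: (-1.842000, -0.116320); f=(-0.116320, 3.241920) → (-1.876896, 0.856256)
1.300000: (-1.876896, 0.856256); f=(0.856256, 3.303337) → (-1.620019, 1.847257)
(x(1.6), y(1.6)) ≈ (-1.6200, 1.8473)

-1.6200, 1.8473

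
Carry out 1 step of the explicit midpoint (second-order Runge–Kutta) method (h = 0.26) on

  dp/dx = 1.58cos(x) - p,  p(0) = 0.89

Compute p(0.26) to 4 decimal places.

Midpoint: k1 = f(x_n, p_n); k2 = f(x_n + h/2, p_n + (h/2)·k1); p_{n+1} = p_n + h·k2.
x=0.000000, p=0.890000:
  k1 = f(0.000000, 0.890000) = 0.690000
  k2 = f(0.130000, 0.979700) = 0.586968
  p ← 0.890000 + 0.26·0.586968 = 1.042612
p(0.26) ≈ 1.0426

1.0426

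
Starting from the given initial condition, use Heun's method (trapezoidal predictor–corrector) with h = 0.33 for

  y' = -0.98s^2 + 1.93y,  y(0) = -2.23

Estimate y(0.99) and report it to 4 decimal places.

Heun: k1 = f(s_n, y_n); k2 = f(s_n + h, y_n + h·k1); y_{n+1} = y_n + (h/2)·(k1 + k2).
s=0.000000, y=-2.230000:
  k1 = f(0.000000, -2.230000) = -4.303900
  k2 = f(0.330000, -3.650287) = -7.151776
  y ← -2.230000 + (0.33/2)·(-4.303900 + (-7.151776)) = -4.120187
s=0.330000, y=-4.120187:
  k1 = f(0.330000, -4.120187) = -8.058682
  k2 = f(0.660000, -6.779552) = -13.511423
  y ← -4.120187 + (0.33/2)·(-8.058682 + (-13.511423)) = -7.679254
s=0.660000, y=-7.679254:
  k1 = f(0.660000, -7.679254) = -15.247848
  k2 = f(0.990000, -12.711044) = -25.492812
  y ← -7.679254 + (0.33/2)·(-15.247848 + (-25.492812)) = -14.401463
y(0.99) ≈ -14.4015

-14.4015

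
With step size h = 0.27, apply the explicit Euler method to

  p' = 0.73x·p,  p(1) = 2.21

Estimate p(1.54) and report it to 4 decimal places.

Euler: p_{n+1} = p_n + h·f(x_n, p_n).
x=1.000000, p=2.210000: f=1.613300 → p ← 2.210000 + 0.27·1.613300 = 2.645591
x=1.270000, p=2.645591: f=2.452727 → p ← 2.645591 + 0.27·2.452727 = 3.307827
p(1.54) ≈ 3.3078

3.3078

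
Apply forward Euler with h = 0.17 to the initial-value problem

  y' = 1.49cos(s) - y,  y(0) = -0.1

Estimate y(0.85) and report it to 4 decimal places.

0.7685

Euler: y_{n+1} = y_n + h·f(s_n, y_n).
s=0.000000, y=-0.100000: f=1.590000 → y ← -0.100000 + 0.17·1.590000 = 0.170300
s=0.170000, y=0.170300: f=1.298221 → y ← 0.170300 + 0.17·1.298221 = 0.390998
s=0.340000, y=0.390998: f=1.013707 → y ← 0.390998 + 0.17·1.013707 = 0.563328
s=0.510000, y=0.563328: f=0.737062 → y ← 0.563328 + 0.17·0.737062 = 0.688628
s=0.680000, y=0.688628: f=0.469955 → y ← 0.688628 + 0.17·0.469955 = 0.768521
y(0.85) ≈ 0.7685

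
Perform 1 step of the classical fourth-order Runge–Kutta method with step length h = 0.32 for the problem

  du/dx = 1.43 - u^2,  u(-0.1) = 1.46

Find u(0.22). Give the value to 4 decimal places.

RK4: k1 = f(x_n, u_n); k2 = f(x_n + h/2, u_n + (h/2)·k1); k3 = f(x_n + h/2, u_n + (h/2)·k2); k4 = f(x_n + h, u_n + h·k3); u_{n+1} = u_n + (h/6)·(k1 + 2k2 + 2k3 + k4).
x=-0.100000, u=1.460000:
  k1 = f(-0.100000, 1.460000) = -0.701600
  k2 = f(0.060000, 1.347744) = -0.386414
  k3 = f(0.060000, 1.398174) = -0.524890
  k4 = f(0.220000, 1.292035) = -0.239355
  u ← 1.460000 + (0.32/6)·(k1 + 2k2 + 2k3 + k4) = 1.312610
u(0.22) ≈ 1.3126

1.3126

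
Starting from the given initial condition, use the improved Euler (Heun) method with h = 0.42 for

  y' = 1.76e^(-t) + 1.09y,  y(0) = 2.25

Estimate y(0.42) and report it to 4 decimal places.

4.2975

Heun: k1 = f(t_n, y_n); k2 = f(t_n + h, y_n + h·k1); y_{n+1} = y_n + (h/2)·(k1 + k2).
t=0.000000, y=2.250000:
  k1 = f(0.000000, 2.250000) = 4.212500
  k2 = f(0.420000, 4.019250) = 5.537385
  y ← 2.250000 + (0.42/2)·(4.212500 + 5.537385) = 4.297476
y(0.42) ≈ 4.2975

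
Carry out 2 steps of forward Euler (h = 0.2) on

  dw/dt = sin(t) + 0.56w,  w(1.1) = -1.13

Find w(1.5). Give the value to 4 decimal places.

Euler: w_{n+1} = w_n + h·f(t_n, w_n).
t=1.100000, w=-1.130000: f=0.258407 → w ← -1.130000 + 0.2·0.258407 = -1.078319
t=1.300000, w=-1.078319: f=0.359700 → w ← -1.078319 + 0.2·0.359700 = -1.006379
w(1.5) ≈ -1.0064

-1.0064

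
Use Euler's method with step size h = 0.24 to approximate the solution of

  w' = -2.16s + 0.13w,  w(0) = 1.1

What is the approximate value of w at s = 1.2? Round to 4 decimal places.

-0.0009

Euler: w_{n+1} = w_n + h·f(s_n, w_n).
s=0.000000, w=1.100000: f=0.143000 → w ← 1.100000 + 0.24·0.143000 = 1.134320
s=0.240000, w=1.134320: f=-0.370938 → w ← 1.134320 + 0.24·(-0.370938) = 1.045295
s=0.480000, w=1.045295: f=-0.900912 → w ← 1.045295 + 0.24·(-0.900912) = 0.829076
s=0.720000, w=0.829076: f=-1.447420 → w ← 0.829076 + 0.24·(-1.447420) = 0.481695
s=0.960000, w=0.481695: f=-2.010980 → w ← 0.481695 + 0.24·(-2.010980) = -0.000940
w(1.2) ≈ -0.0009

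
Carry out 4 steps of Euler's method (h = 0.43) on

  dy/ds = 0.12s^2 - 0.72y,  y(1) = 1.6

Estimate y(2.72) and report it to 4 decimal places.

Euler: y_{n+1} = y_n + h·f(s_n, y_n).
s=1.000000, y=1.600000: f=-1.032000 → y ← 1.600000 + 0.43·(-1.032000) = 1.156240
s=1.430000, y=1.156240: f=-0.587105 → y ← 1.156240 + 0.43·(-0.587105) = 0.903785
s=1.860000, y=0.903785: f=-0.235573 → y ← 0.903785 + 0.43·(-0.235573) = 0.802488
s=2.290000, y=0.802488: f=0.051500 → y ← 0.802488 + 0.43·0.051500 = 0.824634
y(2.72) ≈ 0.8246

0.8246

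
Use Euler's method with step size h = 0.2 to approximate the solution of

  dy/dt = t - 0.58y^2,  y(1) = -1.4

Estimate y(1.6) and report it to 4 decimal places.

-1.3788

Euler: y_{n+1} = y_n + h·f(t_n, y_n).
t=1.000000, y=-1.400000: f=-0.136800 → y ← -1.400000 + 0.2·(-0.136800) = -1.427360
t=1.200000, y=-1.427360: f=0.018333 → y ← -1.427360 + 0.2·0.018333 = -1.423693
t=1.400000, y=-1.423693: f=0.224396 → y ← -1.423693 + 0.2·0.224396 = -1.378814
y(1.6) ≈ -1.3788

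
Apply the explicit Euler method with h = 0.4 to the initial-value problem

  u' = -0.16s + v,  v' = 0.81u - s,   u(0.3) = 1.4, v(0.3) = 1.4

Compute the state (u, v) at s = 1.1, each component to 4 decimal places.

Euler on (u,v): u_{n+1} = u_n + h·u', v_{n+1} = v_n + h·v'.
0.300000: (1.400000, 1.400000); f=(1.352000, 0.834000) → (1.940800, 1.733600)
0.700000: (1.940800, 1.733600); f=(1.621600, 0.872048) → (2.589440, 2.082419)
(u(1.1), v(1.1)) ≈ (2.5894, 2.0824)

2.5894, 2.0824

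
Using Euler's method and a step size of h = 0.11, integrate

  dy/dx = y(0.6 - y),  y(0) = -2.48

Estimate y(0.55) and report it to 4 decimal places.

-37.8110

Euler: y_{n+1} = y_n + h·f(x_n, y_n).
x=0.000000, y=-2.480000: f=-7.638400 → y ← -2.480000 + 0.11·(-7.638400) = -3.320224
x=0.110000, y=-3.320224: f=-13.016022 → y ← -3.320224 + 0.11·(-13.016022) = -4.751986
x=0.220000, y=-4.751986: f=-25.432567 → y ← -4.751986 + 0.11·(-25.432567) = -7.549569
x=0.330000, y=-7.549569: f=-61.525729 → y ← -7.549569 + 0.11·(-61.525729) = -14.317399
x=0.440000, y=-14.317399: f=-213.578351 → y ← -14.317399 + 0.11·(-213.578351) = -37.811018
y(0.55) ≈ -37.8110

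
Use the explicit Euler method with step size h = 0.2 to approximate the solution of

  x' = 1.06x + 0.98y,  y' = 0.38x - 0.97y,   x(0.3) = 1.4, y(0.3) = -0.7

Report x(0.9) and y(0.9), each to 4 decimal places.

2.1331, -0.0650

Euler on (x,y): x_{n+1} = x_n + h·x', y_{n+1} = y_n + h·y'.
0.300000: (1.400000, -0.700000); f=(0.798000, 1.211000) → (1.559600, -0.457800)
0.500000: (1.559600, -0.457800); f=(1.204532, 1.036714) → (1.800506, -0.250457)
0.700000: (1.800506, -0.250457); f=(1.663089, 0.927136) → (2.133124, -0.065030)
(x(0.9), y(0.9)) ≈ (2.1331, -0.0650)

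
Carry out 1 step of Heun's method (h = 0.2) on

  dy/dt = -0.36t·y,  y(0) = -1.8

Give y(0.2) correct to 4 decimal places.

Heun: k1 = f(t_n, y_n); k2 = f(t_n + h, y_n + h·k1); y_{n+1} = y_n + (h/2)·(k1 + k2).
t=0.000000, y=-1.800000:
  k1 = f(0.000000, -1.800000) = 0.000000
  k2 = f(0.200000, -1.800000) = 0.129600
  y ← -1.800000 + (0.2/2)·(0.000000 + 0.129600) = -1.787040
y(0.2) ≈ -1.7870

-1.7870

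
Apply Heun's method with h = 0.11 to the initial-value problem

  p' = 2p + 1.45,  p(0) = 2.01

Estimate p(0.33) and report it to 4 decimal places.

4.5428

Heun: k1 = f(x_n, p_n); k2 = f(x_n + h, p_n + h·k1); p_{n+1} = p_n + (h/2)·(k1 + k2).
x=0.000000, p=2.010000:
  k1 = f(0.000000, 2.010000) = 5.470000
  k2 = f(0.110000, 2.611700) = 6.673400
  p ← 2.010000 + (0.11/2)·(5.470000 + 6.673400) = 2.677887
x=0.110000, p=2.677887:
  k1 = f(0.110000, 2.677887) = 6.805774
  k2 = f(0.220000, 3.426522) = 8.303044
  p ← 2.677887 + (0.11/2)·(6.805774 + 8.303044) = 3.508872
x=0.220000, p=3.508872:
  k1 = f(0.220000, 3.508872) = 8.467744
  k2 = f(0.330000, 4.440324) = 10.330648
  p ← 3.508872 + (0.11/2)·(8.467744 + 10.330648) = 4.542784
p(0.33) ≈ 4.5428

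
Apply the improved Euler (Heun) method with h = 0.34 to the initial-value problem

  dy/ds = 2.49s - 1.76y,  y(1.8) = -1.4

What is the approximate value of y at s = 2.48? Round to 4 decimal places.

1.6452

Heun: k1 = f(s_n, y_n); k2 = f(s_n + h, y_n + h·k1); y_{n+1} = y_n + (h/2)·(k1 + k2).
s=1.800000, y=-1.400000:
  k1 = f(1.800000, -1.400000) = 6.946000
  k2 = f(2.140000, 0.961640) = 3.636114
  y ← -1.400000 + (0.34/2)·(6.946000 + 3.636114) = 0.398959
s=2.140000, y=0.398959:
  k1 = f(2.140000, 0.398959) = 4.626432
  k2 = f(2.480000, 1.971946) = 2.704575
  y ← 0.398959 + (0.34/2)·(4.626432 + 2.704575) = 1.645230
y(2.48) ≈ 1.6452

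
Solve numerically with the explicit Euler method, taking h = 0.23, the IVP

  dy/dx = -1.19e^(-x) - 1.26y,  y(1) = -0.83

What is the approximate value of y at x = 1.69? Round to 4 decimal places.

-0.4685

Euler: y_{n+1} = y_n + h·f(x_n, y_n).
x=1.000000, y=-0.830000: f=0.608023 → y ← -0.830000 + 0.23·0.608023 = -0.690155
x=1.230000, y=-0.690155: f=0.521767 → y ← -0.690155 + 0.23·0.521767 = -0.570148
x=1.460000, y=-0.570148: f=0.442026 → y ← -0.570148 + 0.23·0.442026 = -0.468482
y(1.69) ≈ -0.4685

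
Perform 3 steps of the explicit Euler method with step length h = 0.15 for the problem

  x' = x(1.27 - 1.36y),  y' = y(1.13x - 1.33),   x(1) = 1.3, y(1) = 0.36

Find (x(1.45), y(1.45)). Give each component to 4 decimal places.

1.8014, 0.4135

Euler on (x,y): x_{n+1} = x_n + h·x', y_{n+1} = y_n + h·y'.
1.000000: (1.300000, 0.360000); f=(1.014520, 0.050040) → (1.452178, 0.367506)
1.150000: (1.452178, 0.367506); f=(1.118456, 0.114280) → (1.619946, 0.384648)
1.300000: (1.619946, 0.384648); f=(1.209903, 0.192531) → (1.801432, 0.413528)
(x(1.45), y(1.45)) ≈ (1.8014, 0.4135)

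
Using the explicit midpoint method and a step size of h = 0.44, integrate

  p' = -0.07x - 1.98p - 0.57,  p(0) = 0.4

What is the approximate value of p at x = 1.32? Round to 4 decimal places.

Midpoint: k1 = f(x_n, p_n); k2 = f(x_n + h/2, p_n + (h/2)·k1); p_{n+1} = p_n + h·k2.
x=0.000000, p=0.400000:
  k1 = f(0.000000, 0.400000) = -1.362000
  k2 = f(0.220000, 0.100360) = -0.784113
  p ← 0.400000 + 0.44·(-0.784113) = 0.054990
x=0.440000, p=0.054990:
  k1 = f(0.440000, 0.054990) = -0.709681
  k2 = f(0.660000, -0.101139) = -0.415944
  p ← 0.054990 + 0.44·(-0.415944) = -0.128025
x=0.880000, p=-0.128025:
  k1 = f(0.880000, -0.128025) = -0.378111
  k2 = f(1.100000, -0.211209) = -0.228806
  p ← -0.128025 + 0.44·(-0.228806) = -0.228699
p(1.32) ≈ -0.2287

-0.2287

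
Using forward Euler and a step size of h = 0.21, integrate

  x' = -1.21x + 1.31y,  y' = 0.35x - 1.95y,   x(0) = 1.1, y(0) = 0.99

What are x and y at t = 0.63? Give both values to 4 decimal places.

Euler on (x,y): x_{n+1} = x_n + h·x', y_{n+1} = y_n + h·y'.
0.000000: (1.100000, 0.990000); f=(-0.034100, -1.545500) → (1.092839, 0.665445)
0.210000: (1.092839, 0.665445); f=(-0.450602, -0.915124) → (0.998213, 0.473269)
0.420000: (0.998213, 0.473269); f=(-0.587855, -0.573500) → (0.874763, 0.352834)
(x(0.63), y(0.63)) ≈ (0.8748, 0.3528)

0.8748, 0.3528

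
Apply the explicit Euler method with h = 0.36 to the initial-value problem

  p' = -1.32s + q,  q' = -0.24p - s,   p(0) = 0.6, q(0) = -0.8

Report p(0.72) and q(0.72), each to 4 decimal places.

Euler on (p,q): p_{n+1} = p_n + h·p', q_{n+1} = q_n + h·q'.
0.000000: (0.600000, -0.800000); f=(-0.800000, -0.144000) → (0.312000, -0.851840)
0.360000: (0.312000, -0.851840); f=(-1.327040, -0.434880) → (-0.165734, -1.008397)
(p(0.72), q(0.72)) ≈ (-0.1657, -1.0084)

-0.1657, -1.0084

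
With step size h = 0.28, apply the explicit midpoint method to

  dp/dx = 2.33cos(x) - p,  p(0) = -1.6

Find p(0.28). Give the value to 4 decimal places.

-0.6600

Midpoint: k1 = f(x_n, p_n); k2 = f(x_n + h/2, p_n + (h/2)·k1); p_{n+1} = p_n + h·k2.
x=0.000000, p=-1.600000:
  k1 = f(0.000000, -1.600000) = 3.930000
  k2 = f(0.140000, -1.049800) = 3.357003
  p ← -1.600000 + 0.28·3.357003 = -0.660039
p(0.28) ≈ -0.6600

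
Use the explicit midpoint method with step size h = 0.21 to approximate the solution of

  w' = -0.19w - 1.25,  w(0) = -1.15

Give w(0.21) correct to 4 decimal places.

-1.3623

Midpoint: k1 = f(t_n, w_n); k2 = f(t_n + h/2, w_n + (h/2)·k1); w_{n+1} = w_n + h·k2.
t=0.000000, w=-1.150000:
  k1 = f(0.000000, -1.150000) = -1.031500
  k2 = f(0.105000, -1.258307) = -1.010922
  w ← -1.150000 + 0.21·(-1.010922) = -1.362294
w(0.21) ≈ -1.3623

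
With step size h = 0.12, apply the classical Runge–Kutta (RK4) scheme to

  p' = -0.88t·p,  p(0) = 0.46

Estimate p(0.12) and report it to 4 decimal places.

0.4571

RK4: k1 = f(t_n, p_n); k2 = f(t_n + h/2, p_n + (h/2)·k1); k3 = f(t_n + h/2, p_n + (h/2)·k2); k4 = f(t_n + h, p_n + h·k3); p_{n+1} = p_n + (h/6)·(k1 + 2k2 + 2k3 + k4).
t=0.000000, p=0.460000:
  k1 = f(0.000000, 0.460000) = 0.000000
  k2 = f(0.060000, 0.460000) = -0.024288
  k3 = f(0.060000, 0.458543) = -0.024211
  k4 = f(0.120000, 0.457095) = -0.048269
  p ← 0.460000 + (0.12/6)·(k1 + 2k2 + 2k3 + k4) = 0.457095
p(0.12) ≈ 0.4571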